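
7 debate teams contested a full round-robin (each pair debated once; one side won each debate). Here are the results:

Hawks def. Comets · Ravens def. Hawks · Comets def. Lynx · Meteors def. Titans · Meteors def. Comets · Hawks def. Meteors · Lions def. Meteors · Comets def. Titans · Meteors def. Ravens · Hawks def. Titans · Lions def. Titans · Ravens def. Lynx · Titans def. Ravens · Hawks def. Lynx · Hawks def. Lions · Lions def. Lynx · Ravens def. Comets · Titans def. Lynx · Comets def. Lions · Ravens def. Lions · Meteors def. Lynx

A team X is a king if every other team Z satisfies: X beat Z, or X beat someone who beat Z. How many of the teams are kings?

Hawks reaches everyone (king).
Ravens reaches everyone (king).
Comets cannot reach Hawks in two steps.
Lynx cannot reach Hawks, Ravens, Comets, Lions, Titans, Meteors in two steps.
Lions cannot reach Hawks in two steps.
Titans cannot reach Meteors in two steps.
Meteors reaches everyone (king).
Kings: Hawks, Ravens, Meteors — 3.

3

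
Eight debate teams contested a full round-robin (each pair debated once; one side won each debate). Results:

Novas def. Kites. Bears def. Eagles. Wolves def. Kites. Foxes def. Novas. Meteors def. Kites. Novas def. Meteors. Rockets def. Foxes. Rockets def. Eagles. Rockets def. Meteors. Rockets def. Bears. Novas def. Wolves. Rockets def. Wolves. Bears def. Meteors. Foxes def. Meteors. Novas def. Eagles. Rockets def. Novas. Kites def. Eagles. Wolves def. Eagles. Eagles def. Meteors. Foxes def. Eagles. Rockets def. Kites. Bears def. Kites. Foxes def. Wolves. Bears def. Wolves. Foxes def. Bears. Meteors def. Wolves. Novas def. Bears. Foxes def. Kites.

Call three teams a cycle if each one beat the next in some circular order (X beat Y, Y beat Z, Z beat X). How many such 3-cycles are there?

2

Win totals: Kites 1, Meteors 2, Eagles 1, Foxes 6, Bears 4, Wolves 2, Rockets 7, Novas 5.
A team with w wins dominates both others in C(w,2) triples; summing gives 0 + 1 + 0 + 15 + 6 + 1 + 21 + 10 = 54 transitive triples.
Total triples C(8,3) = 56, so cyclic triples = 56 − 54 = 2.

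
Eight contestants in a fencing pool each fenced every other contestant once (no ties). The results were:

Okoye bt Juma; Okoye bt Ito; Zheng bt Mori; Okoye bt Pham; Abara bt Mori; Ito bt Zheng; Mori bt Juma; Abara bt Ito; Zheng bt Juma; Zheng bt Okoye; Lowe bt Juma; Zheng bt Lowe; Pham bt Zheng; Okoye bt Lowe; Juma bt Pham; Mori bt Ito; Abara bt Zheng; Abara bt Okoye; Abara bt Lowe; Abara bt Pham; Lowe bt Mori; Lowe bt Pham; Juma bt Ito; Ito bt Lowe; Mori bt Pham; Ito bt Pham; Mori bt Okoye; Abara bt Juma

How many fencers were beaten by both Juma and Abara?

2

Juma beat: Ito, Pham.
Abara beat: Ito, Pham, Zheng, Juma, Mori, Lowe, Okoye.
Both beat: Ito, Pham — 2.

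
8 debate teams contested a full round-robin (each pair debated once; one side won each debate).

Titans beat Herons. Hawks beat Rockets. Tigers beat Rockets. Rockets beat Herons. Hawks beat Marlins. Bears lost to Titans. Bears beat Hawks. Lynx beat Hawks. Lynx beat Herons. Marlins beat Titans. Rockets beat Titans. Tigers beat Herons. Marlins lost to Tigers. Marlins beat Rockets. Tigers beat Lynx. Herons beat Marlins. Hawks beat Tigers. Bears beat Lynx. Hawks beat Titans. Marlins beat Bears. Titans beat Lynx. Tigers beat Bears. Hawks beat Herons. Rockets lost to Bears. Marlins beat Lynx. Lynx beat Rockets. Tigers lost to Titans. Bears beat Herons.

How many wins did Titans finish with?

Titans' results: beat Tigers, Herons, Lynx, Bears; lost to Marlins, Hawks, Rockets.
That is 4 wins.

4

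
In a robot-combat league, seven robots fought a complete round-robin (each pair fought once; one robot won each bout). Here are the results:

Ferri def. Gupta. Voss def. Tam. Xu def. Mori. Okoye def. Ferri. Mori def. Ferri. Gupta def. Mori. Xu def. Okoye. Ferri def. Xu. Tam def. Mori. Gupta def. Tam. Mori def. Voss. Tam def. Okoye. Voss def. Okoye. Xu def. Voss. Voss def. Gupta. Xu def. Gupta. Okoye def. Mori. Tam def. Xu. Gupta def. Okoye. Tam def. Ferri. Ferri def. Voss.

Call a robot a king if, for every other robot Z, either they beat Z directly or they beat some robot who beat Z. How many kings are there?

Okoye cannot reach Tam in two steps.
Tam reaches everyone (king).
Xu reaches everyone (king).
Ferri reaches everyone (king).
Mori reaches everyone (king).
Voss reaches everyone (king).
Gupta reaches everyone (king).
Kings: Tam, Xu, Ferri, Mori, Voss, Gupta — 6.

6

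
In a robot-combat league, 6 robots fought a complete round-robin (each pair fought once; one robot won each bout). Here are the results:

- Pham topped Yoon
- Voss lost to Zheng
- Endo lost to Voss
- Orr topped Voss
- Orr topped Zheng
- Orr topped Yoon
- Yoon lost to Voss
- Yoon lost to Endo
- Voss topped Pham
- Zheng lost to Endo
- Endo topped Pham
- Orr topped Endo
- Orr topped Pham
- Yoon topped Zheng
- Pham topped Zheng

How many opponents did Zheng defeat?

Zheng's results: beat Voss; lost to Endo, Pham, Yoon, Orr.
That is 1 win.

1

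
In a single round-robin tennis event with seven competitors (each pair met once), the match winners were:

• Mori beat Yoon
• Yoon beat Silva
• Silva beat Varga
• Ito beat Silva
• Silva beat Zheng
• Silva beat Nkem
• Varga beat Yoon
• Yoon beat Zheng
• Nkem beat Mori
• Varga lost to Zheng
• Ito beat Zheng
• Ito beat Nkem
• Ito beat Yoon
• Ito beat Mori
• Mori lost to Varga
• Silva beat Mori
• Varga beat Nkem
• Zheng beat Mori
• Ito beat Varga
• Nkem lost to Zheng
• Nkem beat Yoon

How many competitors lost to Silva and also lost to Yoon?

1

Silva beat: Zheng, Mori, Nkem, Varga.
Yoon beat: Zheng, Silva.
Both beat: Zheng — 1.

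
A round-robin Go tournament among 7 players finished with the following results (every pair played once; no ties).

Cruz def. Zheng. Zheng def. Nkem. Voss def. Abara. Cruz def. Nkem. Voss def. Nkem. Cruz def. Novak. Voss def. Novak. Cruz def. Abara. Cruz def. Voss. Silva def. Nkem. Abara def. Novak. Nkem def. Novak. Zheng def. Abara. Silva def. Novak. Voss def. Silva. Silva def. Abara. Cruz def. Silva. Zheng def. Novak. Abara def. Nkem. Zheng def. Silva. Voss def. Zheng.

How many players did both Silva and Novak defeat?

0

Silva beat: Nkem, Novak, Abara.
Novak beat: no one.
No one was beaten by both.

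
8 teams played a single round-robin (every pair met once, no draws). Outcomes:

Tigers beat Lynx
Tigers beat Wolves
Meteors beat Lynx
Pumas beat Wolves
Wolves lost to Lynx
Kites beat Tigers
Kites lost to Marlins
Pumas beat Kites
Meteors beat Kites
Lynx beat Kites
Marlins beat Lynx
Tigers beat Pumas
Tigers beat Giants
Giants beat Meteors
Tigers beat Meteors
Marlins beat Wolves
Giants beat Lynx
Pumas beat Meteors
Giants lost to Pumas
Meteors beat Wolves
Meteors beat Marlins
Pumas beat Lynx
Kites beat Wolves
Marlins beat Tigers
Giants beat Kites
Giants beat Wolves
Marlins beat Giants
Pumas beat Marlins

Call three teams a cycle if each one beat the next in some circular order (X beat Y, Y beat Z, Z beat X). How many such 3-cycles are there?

7

Win totals: Pumas 6, Meteors 4, Wolves 0, Lynx 2, Marlins 5, Giants 4, Kites 2, Tigers 5.
A team with w wins dominates both others in C(w,2) triples; summing gives 15 + 6 + 0 + 1 + 10 + 6 + 1 + 10 = 49 transitive triples.
Total triples C(8,3) = 56, so cyclic triples = 56 − 49 = 7.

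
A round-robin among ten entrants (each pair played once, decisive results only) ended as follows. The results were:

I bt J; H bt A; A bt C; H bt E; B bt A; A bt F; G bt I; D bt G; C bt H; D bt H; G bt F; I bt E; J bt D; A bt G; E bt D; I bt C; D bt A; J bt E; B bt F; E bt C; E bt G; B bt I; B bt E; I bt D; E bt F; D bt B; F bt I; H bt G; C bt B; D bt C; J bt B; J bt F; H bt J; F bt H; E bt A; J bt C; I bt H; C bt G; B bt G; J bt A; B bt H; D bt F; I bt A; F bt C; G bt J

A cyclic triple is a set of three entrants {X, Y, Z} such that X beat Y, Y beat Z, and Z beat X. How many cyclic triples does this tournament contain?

Win totals: A 3, B 6, C 3, D 6, E 5, F 3, G 3, H 4, I 6, J 6.
An entrant with w wins dominates both others in C(w,2) triples; summing gives 3 + 15 + 3 + 15 + 10 + 3 + 3 + 6 + 15 + 15 = 88 transitive triples.
Total triples C(10,3) = 120, so cyclic triples = 120 − 88 = 32.

32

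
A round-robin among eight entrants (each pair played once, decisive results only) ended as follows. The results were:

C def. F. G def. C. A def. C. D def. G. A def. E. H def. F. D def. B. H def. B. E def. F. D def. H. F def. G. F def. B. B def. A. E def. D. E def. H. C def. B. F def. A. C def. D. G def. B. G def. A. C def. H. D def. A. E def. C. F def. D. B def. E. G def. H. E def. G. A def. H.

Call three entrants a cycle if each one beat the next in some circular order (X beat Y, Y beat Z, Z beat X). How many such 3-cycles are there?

Win totals: A 3, B 2, C 4, D 4, E 5, F 4, G 4, H 2.
An entrant with w wins dominates both others in C(w,2) triples; summing gives 3 + 1 + 6 + 6 + 10 + 6 + 6 + 1 = 39 transitive triples.
Total triples C(8,3) = 56, so cyclic triples = 56 − 39 = 17.

17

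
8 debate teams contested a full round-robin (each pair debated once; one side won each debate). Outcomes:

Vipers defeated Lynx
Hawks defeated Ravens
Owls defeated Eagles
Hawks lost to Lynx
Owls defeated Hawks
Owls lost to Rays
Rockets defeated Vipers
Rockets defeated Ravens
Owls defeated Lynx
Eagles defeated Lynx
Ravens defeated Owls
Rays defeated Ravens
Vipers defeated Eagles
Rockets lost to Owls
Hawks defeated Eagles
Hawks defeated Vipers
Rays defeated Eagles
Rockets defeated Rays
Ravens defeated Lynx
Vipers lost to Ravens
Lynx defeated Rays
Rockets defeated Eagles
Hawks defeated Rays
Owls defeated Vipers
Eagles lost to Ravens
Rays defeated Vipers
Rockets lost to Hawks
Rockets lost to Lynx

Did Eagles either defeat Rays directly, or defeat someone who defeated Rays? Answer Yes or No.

Yes

Eagles did not beat Rays directly.
Eagles beat Lynx. Of those, Lynx beat Rays.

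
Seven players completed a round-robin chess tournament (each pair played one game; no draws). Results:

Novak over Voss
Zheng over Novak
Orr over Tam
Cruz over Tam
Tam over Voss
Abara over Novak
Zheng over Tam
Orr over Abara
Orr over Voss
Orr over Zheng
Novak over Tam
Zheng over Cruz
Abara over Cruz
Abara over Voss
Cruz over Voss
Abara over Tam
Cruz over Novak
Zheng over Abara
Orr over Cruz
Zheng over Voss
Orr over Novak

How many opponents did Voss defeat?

0

Voss' results: beat no one; lost to Orr, Abara, Zheng, Cruz, Tam, Novak.
That is 0 wins.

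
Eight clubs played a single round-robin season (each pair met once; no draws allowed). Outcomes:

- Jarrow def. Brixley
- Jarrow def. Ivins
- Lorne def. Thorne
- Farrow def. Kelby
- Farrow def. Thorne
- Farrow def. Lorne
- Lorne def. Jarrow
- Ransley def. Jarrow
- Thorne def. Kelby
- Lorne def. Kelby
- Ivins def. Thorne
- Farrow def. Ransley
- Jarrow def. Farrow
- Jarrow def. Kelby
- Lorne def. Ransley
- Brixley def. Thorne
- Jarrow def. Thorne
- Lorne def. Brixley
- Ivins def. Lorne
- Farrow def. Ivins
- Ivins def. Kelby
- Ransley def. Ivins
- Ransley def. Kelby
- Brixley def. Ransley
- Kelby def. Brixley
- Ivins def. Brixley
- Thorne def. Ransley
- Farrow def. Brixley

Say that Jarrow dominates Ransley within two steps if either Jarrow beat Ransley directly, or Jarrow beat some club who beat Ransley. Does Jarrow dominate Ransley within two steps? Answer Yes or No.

Jarrow did not beat Ransley directly.
Jarrow beat Farrow, Kelby, Brixley, Ivins, Thorne. Of those, Farrow beat Ransley.

Yes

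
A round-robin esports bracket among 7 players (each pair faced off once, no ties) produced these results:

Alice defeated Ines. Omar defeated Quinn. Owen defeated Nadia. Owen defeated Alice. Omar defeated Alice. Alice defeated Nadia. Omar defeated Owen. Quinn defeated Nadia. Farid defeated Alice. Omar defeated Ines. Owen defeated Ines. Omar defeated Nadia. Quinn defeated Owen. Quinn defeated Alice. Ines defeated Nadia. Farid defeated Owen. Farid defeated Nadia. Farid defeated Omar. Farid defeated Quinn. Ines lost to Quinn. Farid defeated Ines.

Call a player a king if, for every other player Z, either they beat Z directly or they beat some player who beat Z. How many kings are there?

Nadia cannot reach Owen, Farid, Alice, Ines, Omar, Quinn in two steps.
Owen cannot reach Farid, Omar, Quinn in two steps.
Farid reaches everyone (king).
Alice cannot reach Owen, Farid, Omar, Quinn in two steps.
Ines cannot reach Owen, Farid, Alice, Omar, Quinn in two steps.
Omar cannot reach Farid in two steps.
Quinn cannot reach Farid, Omar in two steps.
Kings: Farid — 1.

1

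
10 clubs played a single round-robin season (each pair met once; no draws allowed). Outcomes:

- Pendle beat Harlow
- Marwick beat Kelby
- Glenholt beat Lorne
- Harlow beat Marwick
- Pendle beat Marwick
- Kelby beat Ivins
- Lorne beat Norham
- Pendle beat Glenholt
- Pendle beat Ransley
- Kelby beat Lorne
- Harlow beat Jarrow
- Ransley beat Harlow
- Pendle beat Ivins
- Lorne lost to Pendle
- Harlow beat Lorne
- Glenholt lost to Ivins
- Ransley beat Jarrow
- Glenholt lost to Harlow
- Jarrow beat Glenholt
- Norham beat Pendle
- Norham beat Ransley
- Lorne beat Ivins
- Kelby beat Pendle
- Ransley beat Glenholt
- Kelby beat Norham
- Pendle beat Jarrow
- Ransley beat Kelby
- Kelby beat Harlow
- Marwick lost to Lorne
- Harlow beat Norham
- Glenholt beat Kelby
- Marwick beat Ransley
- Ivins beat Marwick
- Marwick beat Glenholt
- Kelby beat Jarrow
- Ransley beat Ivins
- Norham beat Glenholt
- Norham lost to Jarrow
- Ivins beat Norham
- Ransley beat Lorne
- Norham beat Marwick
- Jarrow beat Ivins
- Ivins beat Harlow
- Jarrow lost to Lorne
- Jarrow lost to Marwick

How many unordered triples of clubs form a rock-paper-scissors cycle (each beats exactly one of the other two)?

Win totals: Pendle 7, Glenholt 2, Jarrow 3, Lorne 4, Norham 4, Ransley 6, Marwick 4, Kelby 6, Harlow 5, Ivins 4.
A club with w wins dominates both others in C(w,2) triples; summing gives 21 + 1 + 3 + 6 + 6 + 15 + 6 + 15 + 10 + 6 = 89 transitive triples.
Total triples C(10,3) = 120, so cyclic triples = 120 − 89 = 31.

31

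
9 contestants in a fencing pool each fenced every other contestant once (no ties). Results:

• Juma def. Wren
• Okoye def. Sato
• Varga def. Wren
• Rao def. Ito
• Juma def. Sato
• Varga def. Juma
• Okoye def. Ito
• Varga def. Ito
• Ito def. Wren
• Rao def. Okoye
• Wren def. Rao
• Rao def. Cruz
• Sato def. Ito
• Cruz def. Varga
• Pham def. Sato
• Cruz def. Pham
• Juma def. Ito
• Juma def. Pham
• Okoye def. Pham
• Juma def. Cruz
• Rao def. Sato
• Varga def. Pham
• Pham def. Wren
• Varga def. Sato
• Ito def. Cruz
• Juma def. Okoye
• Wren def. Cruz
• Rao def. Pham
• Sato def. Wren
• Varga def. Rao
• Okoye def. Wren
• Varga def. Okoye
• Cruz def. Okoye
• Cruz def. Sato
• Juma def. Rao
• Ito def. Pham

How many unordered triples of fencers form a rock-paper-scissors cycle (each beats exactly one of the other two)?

14

Win totals: Juma 7, Rao 5, Okoye 4, Varga 7, Pham 2, Wren 2, Ito 3, Sato 2, Cruz 4.
A fencer with w wins dominates both others in C(w,2) triples; summing gives 21 + 10 + 6 + 21 + 1 + 1 + 3 + 1 + 6 = 70 transitive triples.
Total triples C(9,3) = 84, so cyclic triples = 84 − 70 = 14.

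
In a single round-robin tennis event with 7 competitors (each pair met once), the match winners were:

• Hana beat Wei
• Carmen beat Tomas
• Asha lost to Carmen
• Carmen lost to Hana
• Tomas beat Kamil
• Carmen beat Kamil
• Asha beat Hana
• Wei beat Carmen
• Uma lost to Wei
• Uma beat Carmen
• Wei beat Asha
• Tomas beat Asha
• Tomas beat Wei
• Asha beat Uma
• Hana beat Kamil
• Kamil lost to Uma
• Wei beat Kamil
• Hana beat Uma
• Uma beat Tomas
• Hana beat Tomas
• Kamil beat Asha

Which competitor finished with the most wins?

Hana

Win totals: Hana 5, Asha 2, Kamil 1, Carmen 3, Wei 4, Uma 3, Tomas 3.
Hana leads with 5 wins (next highest: 4).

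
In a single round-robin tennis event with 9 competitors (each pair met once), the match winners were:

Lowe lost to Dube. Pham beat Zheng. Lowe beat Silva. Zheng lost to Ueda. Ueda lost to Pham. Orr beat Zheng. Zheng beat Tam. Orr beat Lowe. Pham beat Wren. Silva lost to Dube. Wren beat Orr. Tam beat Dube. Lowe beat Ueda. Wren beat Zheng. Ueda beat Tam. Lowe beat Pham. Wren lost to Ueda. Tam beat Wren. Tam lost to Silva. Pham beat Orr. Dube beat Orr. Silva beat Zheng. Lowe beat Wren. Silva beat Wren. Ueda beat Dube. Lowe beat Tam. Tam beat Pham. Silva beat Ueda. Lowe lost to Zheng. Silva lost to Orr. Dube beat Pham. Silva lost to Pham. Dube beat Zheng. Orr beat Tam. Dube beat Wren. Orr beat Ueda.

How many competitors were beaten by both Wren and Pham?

2

Wren beat: Zheng, Orr.
Pham beat: Zheng, Silva, Orr, Ueda, Wren.
Both beat: Zheng, Orr — 2.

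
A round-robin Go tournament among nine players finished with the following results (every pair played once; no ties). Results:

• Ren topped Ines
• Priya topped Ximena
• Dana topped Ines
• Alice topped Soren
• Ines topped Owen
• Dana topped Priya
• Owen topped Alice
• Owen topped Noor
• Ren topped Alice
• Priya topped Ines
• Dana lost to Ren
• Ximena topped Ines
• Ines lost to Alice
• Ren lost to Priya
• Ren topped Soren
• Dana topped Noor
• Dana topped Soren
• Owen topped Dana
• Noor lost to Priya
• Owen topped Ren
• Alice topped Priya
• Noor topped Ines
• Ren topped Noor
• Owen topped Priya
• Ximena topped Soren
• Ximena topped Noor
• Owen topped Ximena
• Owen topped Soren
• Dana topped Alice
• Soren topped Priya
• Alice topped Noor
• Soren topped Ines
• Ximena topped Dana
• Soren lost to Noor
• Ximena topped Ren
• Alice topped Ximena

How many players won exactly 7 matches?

Win totals: Soren 2, Priya 4, Alice 5, Ximena 5, Ren 5, Ines 1, Noor 2, Owen 7, Dana 5.
Exactly 7: Owen — 1 player.

1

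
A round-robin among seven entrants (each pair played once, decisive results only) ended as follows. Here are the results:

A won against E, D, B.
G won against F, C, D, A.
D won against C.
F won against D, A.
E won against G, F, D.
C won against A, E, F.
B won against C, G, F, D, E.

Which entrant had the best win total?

B

Win totals: A 3, B 5, C 3, D 1, E 3, F 2, G 4.
B leads with 5 wins (next highest: 4).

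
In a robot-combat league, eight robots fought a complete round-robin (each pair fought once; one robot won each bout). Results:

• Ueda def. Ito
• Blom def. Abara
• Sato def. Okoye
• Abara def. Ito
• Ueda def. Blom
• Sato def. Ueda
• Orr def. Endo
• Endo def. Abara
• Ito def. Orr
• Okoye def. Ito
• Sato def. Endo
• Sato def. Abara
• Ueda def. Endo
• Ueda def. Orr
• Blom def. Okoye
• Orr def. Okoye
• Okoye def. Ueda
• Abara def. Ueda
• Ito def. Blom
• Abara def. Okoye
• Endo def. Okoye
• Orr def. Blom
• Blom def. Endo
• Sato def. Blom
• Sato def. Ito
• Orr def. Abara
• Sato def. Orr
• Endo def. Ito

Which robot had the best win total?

Win totals: Orr 4, Okoye 2, Sato 7, Blom 3, Ueda 4, Endo 3, Ito 2, Abara 3.
Sato leads with 7 wins (next highest: 4).

Sato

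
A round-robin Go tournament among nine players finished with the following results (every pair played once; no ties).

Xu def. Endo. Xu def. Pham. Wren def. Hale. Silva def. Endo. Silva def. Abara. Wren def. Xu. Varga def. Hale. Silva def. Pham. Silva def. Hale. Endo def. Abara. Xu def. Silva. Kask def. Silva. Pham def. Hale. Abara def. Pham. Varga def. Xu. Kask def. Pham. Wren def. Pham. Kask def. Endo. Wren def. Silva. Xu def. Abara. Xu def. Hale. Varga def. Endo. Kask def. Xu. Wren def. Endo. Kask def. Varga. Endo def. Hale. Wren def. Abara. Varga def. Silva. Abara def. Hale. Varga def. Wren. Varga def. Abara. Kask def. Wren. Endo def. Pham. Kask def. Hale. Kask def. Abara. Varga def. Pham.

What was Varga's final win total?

Varga's results: beat Xu, Endo, Silva, Abara, Pham, Hale, Wren; lost to Kask.
That is 7 wins.

7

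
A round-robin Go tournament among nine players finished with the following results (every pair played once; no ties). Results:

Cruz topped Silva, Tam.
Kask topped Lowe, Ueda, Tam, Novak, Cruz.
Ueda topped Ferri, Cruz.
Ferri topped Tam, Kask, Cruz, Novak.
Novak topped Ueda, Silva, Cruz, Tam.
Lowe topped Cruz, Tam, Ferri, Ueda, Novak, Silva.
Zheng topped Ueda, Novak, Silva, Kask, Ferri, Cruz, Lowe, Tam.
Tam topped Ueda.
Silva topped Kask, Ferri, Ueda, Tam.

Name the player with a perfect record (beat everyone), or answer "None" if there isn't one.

Zheng has 8 wins out of 8 opponents — a perfect record.

Zheng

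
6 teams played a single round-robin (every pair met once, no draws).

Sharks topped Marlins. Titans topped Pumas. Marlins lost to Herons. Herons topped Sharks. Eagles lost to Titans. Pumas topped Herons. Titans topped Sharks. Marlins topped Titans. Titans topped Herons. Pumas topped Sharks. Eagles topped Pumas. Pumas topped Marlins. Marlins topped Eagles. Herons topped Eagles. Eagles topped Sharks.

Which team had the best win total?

Win totals: Pumas 3, Sharks 1, Herons 3, Eagles 2, Titans 4, Marlins 2.
Titans leads with 4 wins (next highest: 3).

Titans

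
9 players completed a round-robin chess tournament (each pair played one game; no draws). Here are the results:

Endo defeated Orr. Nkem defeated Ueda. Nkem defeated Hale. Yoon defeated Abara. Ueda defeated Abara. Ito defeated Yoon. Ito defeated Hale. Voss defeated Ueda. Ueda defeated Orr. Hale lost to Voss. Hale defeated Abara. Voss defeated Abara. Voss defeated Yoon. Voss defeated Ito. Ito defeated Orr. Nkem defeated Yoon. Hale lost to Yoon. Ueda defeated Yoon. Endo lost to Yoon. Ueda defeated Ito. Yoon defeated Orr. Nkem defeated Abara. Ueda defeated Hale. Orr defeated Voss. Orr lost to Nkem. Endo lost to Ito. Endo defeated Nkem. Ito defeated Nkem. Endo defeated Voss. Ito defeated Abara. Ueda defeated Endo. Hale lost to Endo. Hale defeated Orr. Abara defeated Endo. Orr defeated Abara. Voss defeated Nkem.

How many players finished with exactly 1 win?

1

Win totals: Ueda 6, Orr 2, Ito 6, Nkem 5, Hale 2, Yoon 4, Voss 6, Endo 4, Abara 1.
Exactly 1: Abara — 1 player.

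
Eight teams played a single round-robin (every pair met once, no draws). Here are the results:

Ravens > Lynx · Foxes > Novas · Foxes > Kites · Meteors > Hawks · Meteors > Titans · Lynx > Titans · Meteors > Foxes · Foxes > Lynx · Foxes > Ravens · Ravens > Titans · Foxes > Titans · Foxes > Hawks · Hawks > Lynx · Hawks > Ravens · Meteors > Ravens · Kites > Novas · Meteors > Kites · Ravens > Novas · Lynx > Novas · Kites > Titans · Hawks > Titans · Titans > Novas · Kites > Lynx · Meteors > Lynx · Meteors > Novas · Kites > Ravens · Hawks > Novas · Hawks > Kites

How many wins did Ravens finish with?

Ravens' results: beat Lynx, Titans, Novas; lost to Kites, Meteors, Hawks, Foxes.
That is 3 wins.

3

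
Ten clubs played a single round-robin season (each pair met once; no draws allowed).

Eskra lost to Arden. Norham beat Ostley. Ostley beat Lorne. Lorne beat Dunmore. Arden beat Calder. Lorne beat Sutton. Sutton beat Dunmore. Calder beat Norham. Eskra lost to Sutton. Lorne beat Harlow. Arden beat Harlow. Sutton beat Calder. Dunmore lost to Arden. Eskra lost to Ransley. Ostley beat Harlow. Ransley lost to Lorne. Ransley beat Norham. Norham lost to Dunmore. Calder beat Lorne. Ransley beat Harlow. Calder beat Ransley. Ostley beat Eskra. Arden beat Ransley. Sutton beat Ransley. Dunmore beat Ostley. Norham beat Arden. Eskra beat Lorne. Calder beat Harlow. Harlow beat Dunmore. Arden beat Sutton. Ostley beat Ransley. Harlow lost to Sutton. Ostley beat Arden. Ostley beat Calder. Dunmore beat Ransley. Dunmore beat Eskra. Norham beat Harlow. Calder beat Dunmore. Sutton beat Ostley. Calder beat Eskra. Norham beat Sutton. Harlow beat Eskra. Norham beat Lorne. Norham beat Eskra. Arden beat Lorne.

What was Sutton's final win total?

6

Sutton's results: beat Dunmore, Ransley, Harlow, Eskra, Calder, Ostley; lost to Norham, Arden, Lorne.
That is 6 wins.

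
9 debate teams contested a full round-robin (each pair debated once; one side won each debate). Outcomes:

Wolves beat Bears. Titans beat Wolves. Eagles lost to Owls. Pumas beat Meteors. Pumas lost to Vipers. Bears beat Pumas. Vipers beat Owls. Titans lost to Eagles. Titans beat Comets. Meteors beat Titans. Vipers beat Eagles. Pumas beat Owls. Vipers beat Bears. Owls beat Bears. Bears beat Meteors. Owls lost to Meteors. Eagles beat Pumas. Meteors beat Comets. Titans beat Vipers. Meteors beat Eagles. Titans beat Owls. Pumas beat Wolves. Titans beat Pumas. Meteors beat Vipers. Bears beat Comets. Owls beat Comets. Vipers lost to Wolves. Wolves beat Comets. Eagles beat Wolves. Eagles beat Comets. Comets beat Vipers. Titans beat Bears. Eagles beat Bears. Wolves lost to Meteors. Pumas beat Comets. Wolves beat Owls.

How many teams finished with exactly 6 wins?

Win totals: Bears 3, Meteors 6, Owls 3, Vipers 4, Comets 1, Wolves 4, Eagles 5, Pumas 4, Titans 6.
Exactly 6: Meteors, Titans — 2 teams.

2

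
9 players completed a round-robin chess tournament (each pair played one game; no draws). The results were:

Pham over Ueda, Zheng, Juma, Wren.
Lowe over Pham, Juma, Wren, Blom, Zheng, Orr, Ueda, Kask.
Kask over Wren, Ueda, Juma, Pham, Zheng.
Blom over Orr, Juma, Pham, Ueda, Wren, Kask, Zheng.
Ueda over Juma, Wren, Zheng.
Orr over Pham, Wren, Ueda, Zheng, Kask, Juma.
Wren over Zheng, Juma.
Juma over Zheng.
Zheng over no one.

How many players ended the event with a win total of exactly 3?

Win totals: Lowe 8, Orr 6, Blom 7, Juma 1, Kask 5, Wren 2, Zheng 0, Pham 4, Ueda 3.
Exactly 3: Ueda — 1 player.

1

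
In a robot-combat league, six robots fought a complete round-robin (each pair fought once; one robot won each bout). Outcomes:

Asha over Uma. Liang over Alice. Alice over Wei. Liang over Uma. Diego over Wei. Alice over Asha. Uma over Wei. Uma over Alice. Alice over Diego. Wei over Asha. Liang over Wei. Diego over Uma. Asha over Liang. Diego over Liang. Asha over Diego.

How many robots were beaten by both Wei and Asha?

Wei beat: Asha.
Asha beat: Uma, Liang, Diego.
No one was beaten by both.

0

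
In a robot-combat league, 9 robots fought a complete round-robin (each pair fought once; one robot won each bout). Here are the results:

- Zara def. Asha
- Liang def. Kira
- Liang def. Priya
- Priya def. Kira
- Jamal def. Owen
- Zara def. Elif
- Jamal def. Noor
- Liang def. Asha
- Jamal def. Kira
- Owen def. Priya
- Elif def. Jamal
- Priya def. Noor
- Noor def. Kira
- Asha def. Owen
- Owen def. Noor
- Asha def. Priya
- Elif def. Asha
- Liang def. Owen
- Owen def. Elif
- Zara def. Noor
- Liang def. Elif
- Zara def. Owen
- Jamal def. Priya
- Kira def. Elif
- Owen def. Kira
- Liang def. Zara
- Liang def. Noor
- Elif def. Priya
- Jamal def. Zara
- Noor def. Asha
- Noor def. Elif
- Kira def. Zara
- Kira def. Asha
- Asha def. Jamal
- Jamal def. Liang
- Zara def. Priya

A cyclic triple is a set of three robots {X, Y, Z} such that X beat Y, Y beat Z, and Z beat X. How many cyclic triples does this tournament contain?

Win totals: Elif 3, Zara 5, Liang 7, Noor 3, Kira 3, Asha 3, Jamal 6, Owen 4, Priya 2.
A robot with w wins dominates both others in C(w,2) triples; summing gives 3 + 10 + 21 + 3 + 3 + 3 + 15 + 6 + 1 = 65 transitive triples.
Total triples C(9,3) = 84, so cyclic triples = 84 − 65 = 19.

19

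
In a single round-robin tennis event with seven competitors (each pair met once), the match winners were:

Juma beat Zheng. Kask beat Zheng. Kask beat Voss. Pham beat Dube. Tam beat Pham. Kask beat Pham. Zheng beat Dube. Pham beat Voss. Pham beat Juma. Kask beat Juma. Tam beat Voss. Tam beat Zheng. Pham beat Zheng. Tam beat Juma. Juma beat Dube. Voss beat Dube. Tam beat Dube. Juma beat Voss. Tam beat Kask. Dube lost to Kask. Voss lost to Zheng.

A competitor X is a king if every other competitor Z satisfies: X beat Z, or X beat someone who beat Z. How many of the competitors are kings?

Kask cannot reach Tam in two steps.
Dube cannot reach Kask, Zheng, Voss, Juma, Pham, Tam in two steps.
Zheng cannot reach Kask, Juma, Pham, Tam in two steps.
Voss cannot reach Kask, Zheng, Juma, Pham, Tam in two steps.
Juma cannot reach Kask, Pham, Tam in two steps.
Pham cannot reach Kask, Tam in two steps.
Tam reaches everyone (king).
Kings: Tam — 1.

1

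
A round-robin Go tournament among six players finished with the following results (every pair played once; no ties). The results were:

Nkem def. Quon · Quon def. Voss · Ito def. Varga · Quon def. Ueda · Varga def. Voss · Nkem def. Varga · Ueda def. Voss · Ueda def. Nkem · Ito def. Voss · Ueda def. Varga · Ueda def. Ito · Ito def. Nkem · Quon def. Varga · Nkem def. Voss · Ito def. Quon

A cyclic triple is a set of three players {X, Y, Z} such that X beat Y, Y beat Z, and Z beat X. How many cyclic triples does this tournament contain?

Of the C(6,3) = 20 triples, the cyclic ones are: {Quon, Nkem, Ueda}; {Quon, Ueda, Ito}.
That is 2.

2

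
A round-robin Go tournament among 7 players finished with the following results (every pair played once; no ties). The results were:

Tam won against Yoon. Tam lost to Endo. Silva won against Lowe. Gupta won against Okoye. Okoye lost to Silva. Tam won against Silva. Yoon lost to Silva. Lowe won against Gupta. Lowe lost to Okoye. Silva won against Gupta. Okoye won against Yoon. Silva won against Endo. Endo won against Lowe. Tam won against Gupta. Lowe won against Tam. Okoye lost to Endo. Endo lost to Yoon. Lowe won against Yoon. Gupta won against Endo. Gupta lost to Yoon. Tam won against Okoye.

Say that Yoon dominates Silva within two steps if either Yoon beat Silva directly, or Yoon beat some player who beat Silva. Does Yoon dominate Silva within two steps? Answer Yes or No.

Yoon did not beat Silva directly.
Yoon beat Gupta, Endo, but each of them lost to Silva. No two-step path.

No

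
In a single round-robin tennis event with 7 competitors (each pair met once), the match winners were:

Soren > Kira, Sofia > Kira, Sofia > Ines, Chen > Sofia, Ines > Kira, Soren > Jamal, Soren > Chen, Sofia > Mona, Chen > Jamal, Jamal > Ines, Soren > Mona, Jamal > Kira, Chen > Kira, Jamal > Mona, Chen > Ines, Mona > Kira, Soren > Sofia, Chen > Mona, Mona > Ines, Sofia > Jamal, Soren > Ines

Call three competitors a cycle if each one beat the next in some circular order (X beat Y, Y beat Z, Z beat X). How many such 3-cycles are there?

0

Win totals: Kira 0, Soren 6, Jamal 3, Chen 5, Ines 1, Mona 2, Sofia 4.
A competitor with w wins dominates both others in C(w,2) triples; summing gives 0 + 15 + 3 + 10 + 0 + 1 + 6 = 35 transitive triples.
Total triples C(7,3) = 35, so cyclic triples = 35 − 35 = 0.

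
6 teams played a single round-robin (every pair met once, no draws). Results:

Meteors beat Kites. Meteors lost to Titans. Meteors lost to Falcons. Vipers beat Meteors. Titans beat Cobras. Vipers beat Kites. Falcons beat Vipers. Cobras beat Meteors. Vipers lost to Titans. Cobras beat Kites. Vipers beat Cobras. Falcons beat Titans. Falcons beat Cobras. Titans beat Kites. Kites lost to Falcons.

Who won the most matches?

Falcons

Win totals: Meteors 1, Cobras 2, Titans 4, Kites 0, Falcons 5, Vipers 3.
Falcons leads with 5 wins (next highest: 4).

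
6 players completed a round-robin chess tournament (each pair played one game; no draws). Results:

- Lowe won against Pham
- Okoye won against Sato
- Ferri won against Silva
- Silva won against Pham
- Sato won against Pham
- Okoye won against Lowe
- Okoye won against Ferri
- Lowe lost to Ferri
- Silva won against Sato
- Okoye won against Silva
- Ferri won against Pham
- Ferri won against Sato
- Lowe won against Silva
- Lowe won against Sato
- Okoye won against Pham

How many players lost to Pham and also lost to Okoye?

0

Pham beat: no one.
Okoye beat: Pham, Ferri, Lowe, Sato, Silva.
No one was beaten by both.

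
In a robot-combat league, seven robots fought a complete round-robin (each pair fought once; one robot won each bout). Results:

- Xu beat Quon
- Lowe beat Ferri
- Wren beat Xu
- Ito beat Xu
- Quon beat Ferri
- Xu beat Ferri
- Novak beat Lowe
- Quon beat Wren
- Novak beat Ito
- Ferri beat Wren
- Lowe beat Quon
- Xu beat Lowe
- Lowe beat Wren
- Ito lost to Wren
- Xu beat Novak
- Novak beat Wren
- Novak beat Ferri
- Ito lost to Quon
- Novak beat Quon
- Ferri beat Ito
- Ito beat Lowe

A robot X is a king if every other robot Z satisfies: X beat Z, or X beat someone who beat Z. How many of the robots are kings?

4

Xu reaches everyone (king).
Quon cannot reach Novak in two steps.
Wren reaches everyone (king).
Ito reaches everyone (king).
Ferri cannot reach Quon, Novak in two steps.
Novak reaches everyone (king).
Lowe cannot reach Novak in two steps.
Kings: Xu, Wren, Ito, Novak — 4.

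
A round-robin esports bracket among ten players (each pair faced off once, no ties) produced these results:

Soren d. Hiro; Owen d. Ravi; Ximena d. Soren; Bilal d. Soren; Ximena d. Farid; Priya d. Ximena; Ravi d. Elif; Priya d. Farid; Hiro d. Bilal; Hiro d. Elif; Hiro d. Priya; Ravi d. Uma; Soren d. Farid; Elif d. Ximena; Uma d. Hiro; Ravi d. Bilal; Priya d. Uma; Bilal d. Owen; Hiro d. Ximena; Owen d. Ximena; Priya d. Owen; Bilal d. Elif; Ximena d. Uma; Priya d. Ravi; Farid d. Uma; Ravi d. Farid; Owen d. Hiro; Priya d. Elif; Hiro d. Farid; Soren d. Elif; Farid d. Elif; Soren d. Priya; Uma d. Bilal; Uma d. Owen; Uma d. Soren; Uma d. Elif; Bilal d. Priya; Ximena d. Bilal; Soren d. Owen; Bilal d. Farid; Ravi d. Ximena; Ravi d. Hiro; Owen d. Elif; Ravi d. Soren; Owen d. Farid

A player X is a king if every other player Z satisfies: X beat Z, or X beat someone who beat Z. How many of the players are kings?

7

Ximena cannot reach Ravi in two steps.
Bilal reaches everyone (king).
Elif cannot reach Owen, Priya, Ravi, Hiro in two steps.
Uma reaches everyone (king).
Owen reaches everyone (king).
Priya reaches everyone (king).
Farid cannot reach Priya, Ravi in two steps.
Ravi reaches everyone (king).
Soren reaches everyone (king).
Hiro reaches everyone (king).
Kings: Bilal, Uma, Owen, Priya, Ravi, Soren, Hiro — 7.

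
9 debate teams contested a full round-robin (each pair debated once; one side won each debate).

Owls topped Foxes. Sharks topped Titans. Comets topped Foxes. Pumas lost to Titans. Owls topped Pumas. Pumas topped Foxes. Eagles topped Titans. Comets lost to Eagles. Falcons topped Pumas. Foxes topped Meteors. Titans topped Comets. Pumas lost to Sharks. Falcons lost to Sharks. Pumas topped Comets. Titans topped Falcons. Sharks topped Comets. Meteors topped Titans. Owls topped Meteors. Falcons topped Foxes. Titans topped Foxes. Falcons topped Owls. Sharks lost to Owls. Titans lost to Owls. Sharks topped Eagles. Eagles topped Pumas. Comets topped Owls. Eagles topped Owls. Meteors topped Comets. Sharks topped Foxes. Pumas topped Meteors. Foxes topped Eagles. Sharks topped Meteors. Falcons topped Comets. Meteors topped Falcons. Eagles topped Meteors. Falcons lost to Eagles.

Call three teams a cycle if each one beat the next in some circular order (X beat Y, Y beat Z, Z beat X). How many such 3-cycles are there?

Win totals: Titans 4, Falcons 4, Sharks 7, Meteors 3, Foxes 2, Eagles 6, Owls 5, Pumas 3, Comets 2.
A team with w wins dominates both others in C(w,2) triples; summing gives 6 + 6 + 21 + 3 + 1 + 15 + 10 + 3 + 1 = 66 transitive triples.
Total triples C(9,3) = 84, so cyclic triples = 84 − 66 = 18.

18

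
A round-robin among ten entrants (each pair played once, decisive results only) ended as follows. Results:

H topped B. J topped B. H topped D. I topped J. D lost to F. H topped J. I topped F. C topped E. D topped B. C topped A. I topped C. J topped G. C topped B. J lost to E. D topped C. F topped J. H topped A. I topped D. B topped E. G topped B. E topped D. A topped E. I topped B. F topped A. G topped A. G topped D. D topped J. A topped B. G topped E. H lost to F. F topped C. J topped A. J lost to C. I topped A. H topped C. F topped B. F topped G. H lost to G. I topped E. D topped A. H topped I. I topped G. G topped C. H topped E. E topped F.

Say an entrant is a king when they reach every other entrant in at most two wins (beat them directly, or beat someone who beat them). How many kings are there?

4

A cannot reach C, G, H, I in two steps.
B cannot reach A, C, G, H, I in two steps.
C cannot reach H, I in two steps.
D cannot reach F, H, I in two steps.
E cannot reach I in two steps.
F reaches everyone (king).
G reaches everyone (king).
H reaches everyone (king).
I reaches everyone (king).
J cannot reach F, I in two steps.
Kings: F, G, H, I — 4.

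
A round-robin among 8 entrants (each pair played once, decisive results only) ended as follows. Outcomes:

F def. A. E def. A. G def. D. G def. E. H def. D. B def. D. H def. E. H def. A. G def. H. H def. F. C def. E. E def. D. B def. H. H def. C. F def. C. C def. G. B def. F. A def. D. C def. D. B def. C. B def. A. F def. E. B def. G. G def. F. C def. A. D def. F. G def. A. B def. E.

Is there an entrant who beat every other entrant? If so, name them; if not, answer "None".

B

B has 7 wins out of 7 opponents — a perfect record.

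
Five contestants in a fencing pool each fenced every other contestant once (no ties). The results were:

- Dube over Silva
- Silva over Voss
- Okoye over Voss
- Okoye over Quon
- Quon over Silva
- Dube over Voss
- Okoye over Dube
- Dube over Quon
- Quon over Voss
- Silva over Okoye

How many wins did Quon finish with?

Quon's results: beat Silva, Voss; lost to Dube, Okoye.
That is 2 wins.

2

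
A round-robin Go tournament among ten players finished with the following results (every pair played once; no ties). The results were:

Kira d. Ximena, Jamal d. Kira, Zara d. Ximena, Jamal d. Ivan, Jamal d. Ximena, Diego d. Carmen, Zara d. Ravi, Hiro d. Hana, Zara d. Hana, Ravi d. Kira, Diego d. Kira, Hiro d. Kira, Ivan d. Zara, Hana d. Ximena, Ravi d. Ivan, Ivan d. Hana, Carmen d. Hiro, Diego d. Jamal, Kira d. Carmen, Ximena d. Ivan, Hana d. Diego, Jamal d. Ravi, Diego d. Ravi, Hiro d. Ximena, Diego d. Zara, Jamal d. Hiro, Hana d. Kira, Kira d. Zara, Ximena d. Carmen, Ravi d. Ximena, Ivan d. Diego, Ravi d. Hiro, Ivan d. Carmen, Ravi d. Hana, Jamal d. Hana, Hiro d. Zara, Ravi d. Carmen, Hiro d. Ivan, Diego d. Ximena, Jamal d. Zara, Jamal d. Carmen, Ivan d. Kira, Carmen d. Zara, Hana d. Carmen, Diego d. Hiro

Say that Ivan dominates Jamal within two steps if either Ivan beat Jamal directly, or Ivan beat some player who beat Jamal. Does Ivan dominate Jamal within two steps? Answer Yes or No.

Ivan did not beat Jamal directly.
Ivan beat Diego, Carmen, Zara, Kira, Hana. Of those, Diego beat Jamal.

Yes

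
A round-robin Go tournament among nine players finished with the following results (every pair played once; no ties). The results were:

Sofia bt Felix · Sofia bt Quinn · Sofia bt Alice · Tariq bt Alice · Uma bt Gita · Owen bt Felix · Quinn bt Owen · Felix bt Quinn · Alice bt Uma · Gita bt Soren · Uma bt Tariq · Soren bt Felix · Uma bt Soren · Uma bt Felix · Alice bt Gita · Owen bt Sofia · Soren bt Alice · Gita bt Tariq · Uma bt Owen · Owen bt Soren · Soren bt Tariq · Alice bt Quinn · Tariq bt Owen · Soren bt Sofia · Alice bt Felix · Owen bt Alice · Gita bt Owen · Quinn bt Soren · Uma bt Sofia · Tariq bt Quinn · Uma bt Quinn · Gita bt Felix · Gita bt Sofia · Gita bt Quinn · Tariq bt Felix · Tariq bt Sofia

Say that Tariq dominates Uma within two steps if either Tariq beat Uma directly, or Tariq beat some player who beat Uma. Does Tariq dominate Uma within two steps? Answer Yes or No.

Tariq did not beat Uma directly.
Tariq beat Quinn, Alice, Owen, Sofia, Felix. Of those, Alice beat Uma.

Yes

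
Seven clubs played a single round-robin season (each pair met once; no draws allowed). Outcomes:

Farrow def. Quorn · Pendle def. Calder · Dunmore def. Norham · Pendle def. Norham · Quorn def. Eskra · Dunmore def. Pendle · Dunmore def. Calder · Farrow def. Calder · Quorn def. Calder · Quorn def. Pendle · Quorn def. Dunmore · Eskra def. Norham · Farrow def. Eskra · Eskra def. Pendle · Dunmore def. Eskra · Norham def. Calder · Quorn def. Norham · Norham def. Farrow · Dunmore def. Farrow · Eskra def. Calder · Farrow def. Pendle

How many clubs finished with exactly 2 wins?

2

Win totals: Dunmore 5, Norham 2, Eskra 3, Pendle 2, Farrow 4, Quorn 5, Calder 0.
Exactly 2: Norham, Pendle — 2 clubs.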